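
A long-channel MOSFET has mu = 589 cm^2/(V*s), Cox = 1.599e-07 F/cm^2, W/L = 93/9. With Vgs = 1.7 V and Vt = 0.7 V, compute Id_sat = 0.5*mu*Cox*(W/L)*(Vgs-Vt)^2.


Step 1: Overdrive voltage Vov = Vgs - Vt = 1.7 - 0.7 = 1.0 V
Step 2: W/L = 93/9 = 10.3333
Step 3: Id = 0.5 * 589 * 1.599e-07 * 10.3333 * 1.0^2
Step 4: Id = 4.87e-04 A

4.87e-04


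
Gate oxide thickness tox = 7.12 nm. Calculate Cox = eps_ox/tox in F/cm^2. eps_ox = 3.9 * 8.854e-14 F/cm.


Step 1: eps_ox = 3.9 * 8.854e-14 = 3.45306e-13 F/cm
Step 2: tox in cm = 7.12 nm * 1e-7 = 7.1200e-07 cm
Step 3: Cox = 3.45306e-13 / 7.1200e-07 = 4.85e-07 F/cm^2

4.85e-07


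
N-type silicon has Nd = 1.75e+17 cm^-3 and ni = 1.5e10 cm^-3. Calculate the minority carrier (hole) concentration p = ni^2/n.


Step 1: Since Nd >> ni, n ≈ Nd = 1.75e+17 cm^-3
Step 2: p = ni^2 / n = (1.5e10)^2 / 1.75e+17
Step 3: p = 2.25e20 / 1.75e+17 = 1.29e+03 cm^-3

1.29e+03


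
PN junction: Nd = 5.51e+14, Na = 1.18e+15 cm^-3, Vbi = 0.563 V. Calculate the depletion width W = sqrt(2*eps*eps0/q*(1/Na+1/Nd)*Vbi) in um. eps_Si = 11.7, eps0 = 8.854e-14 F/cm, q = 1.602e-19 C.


Step 1: 1/Na + 1/Nd = 1/1.18e+15 + 1/5.51e+14 = 2.66234e-15
Step 2: 2*eps*eps0/q = 2*11.7*8.854e-14/1.602e-19 = 1.293281e+07
Step 3: W^2 = 1.293281e+07 * 2.66234e-15 * 0.563 = 1.93850e-08
Step 4: W = sqrt(1.93850e-08) = 1.392e-04 cm = 1.392 um

1.392


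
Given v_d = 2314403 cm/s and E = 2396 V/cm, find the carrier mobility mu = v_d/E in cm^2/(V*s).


Step 1: mu = v_d / E
Step 2: mu = 2314403 / 2396
Step 3: mu = 965.94 cm^2/(V*s)

965.94


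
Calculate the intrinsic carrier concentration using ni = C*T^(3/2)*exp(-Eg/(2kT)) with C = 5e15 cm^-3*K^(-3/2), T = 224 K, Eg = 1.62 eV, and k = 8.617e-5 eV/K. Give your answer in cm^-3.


Step 1: Compute kT = 8.617e-5 * 224 = 0.01930208 eV
Step 2: Exponent = -Eg/(2kT) = -1.62/(2*0.01930208) = -41.96439
Step 3: T^(3/2) = 224^1.5 = 3352.53
Step 4: ni = 5e15 * 3352.53 * exp(-41.96439) = 9.99e+00 cm^-3

9.99e+00


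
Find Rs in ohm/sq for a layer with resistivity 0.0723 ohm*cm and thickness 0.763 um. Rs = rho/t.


Step 1: Convert thickness to cm: t = 0.763 um = 7.6300e-05 cm
Step 2: Rs = rho / t = 0.0723 / 7.6300e-05
Step 3: Rs = 947.6 ohm/sq

947.6


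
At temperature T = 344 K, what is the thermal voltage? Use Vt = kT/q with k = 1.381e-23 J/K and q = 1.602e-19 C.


Step 1: kT = 1.381e-23 * 344 = 4.75064e-21 J
Step 2: Vt = kT/q = 4.75064e-21 / 1.602e-19
Step 3: Vt = 0.02965 V

0.02965


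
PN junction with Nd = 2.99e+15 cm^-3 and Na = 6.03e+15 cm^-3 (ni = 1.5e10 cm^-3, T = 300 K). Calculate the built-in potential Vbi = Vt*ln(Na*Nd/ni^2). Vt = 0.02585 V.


Step 1: Compute Na*Nd/ni^2 = 6.03e+15 * 2.99e+15 / (1.5e10)^2 = 8.0132e+10
Step 2: ln(8.0132e+10) = 25.1069
Step 3: Vbi = 0.02585 * 25.1069 = 0.649 V

0.649


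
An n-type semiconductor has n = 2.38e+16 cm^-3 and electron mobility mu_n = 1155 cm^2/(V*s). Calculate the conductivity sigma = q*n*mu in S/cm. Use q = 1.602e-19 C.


Step 1: sigma = q * n * mu
Step 2: sigma = 1.602e-19 * 2.38e+16 * 1155
Step 3: sigma = 4.404e+00 S/cm

4.404e+00


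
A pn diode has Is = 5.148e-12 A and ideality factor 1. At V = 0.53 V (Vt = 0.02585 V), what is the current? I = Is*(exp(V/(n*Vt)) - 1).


Step 1: V/(n*Vt) = 0.53/(1*0.02585) = 20.5029
Step 2: exp(20.5029) = 8.0223e+08
Step 3: I = 5.148e-12 * (8.0223e+08 - 1) = 4.13e-03 A

4.13e-03


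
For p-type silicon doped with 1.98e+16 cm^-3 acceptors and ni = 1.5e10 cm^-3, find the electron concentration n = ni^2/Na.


Step 1: Majority hole concentration p ≈ Na = 1.98e+16 cm^-3
Step 2: n = ni^2 / Na = (1.5e10)^2 / 1.98e+16
Step 3: n = 1.14e+04 cm^-3

1.14e+04


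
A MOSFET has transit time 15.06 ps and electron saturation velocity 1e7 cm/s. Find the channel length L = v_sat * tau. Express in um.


Step 1: tau in seconds = 15.06 ps * 1e-12 = 1.5060e-11 s
Step 2: L = v_sat * tau = 1e7 * 1.5060e-11 = 1.5060e-04 cm
Step 3: L in um = 1.5060e-04 * 1e4 = 1.506 um

1.506


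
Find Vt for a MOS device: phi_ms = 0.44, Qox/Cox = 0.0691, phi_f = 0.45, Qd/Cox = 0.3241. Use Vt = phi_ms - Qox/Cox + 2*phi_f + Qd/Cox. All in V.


Step 1: Vt = phi_ms - Qox/Cox + 2*phi_f + Qd/Cox
Step 2: Vt = 0.44 - 0.0691 + 2*0.45 + 0.3241
Step 3: Vt = 0.44 - 0.0691 + 0.9 + 0.3241
Step 4: Vt = 1.595 V

1.595


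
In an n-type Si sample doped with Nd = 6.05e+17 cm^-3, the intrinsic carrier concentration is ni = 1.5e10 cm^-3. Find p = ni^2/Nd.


Step 1: Since Nd >> ni, n ≈ Nd = 6.05e+17 cm^-3
Step 2: p = ni^2 / n = (1.5e10)^2 / 6.05e+17
Step 3: p = 2.25e20 / 6.05e+17 = 3.72e+02 cm^-3

3.72e+02


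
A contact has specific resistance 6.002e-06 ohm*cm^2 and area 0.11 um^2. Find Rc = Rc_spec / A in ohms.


Step 1: Convert area to cm^2: 0.11 um^2 = 1.1000e-09 cm^2
Step 2: Rc = Rc_spec / A = 6.002e-06 / 1.1000e-09
Step 3: Rc = 5.46e+03 ohms

5.46e+03


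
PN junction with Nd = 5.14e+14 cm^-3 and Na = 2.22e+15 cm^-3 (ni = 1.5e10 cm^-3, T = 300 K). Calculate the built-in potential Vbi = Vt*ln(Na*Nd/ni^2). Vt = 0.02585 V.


Step 1: Compute Na*Nd/ni^2 = 2.22e+15 * 5.14e+14 / (1.5e10)^2 = 5.0715e+09
Step 2: ln(5.0715e+09) = 22.3469
Step 3: Vbi = 0.02585 * 22.3469 = 0.578 V

0.578


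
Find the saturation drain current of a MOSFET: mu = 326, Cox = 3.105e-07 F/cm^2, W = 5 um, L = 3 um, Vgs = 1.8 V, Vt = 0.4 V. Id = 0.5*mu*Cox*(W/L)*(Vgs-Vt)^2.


Step 1: Overdrive voltage Vov = Vgs - Vt = 1.8 - 0.4 = 1.4 V
Step 2: W/L = 5/3 = 1.66667
Step 3: Id = 0.5 * 326 * 3.105e-07 * 1.66667 * 1.4^2
Step 4: Id = 1.65e-04 A

1.65e-04


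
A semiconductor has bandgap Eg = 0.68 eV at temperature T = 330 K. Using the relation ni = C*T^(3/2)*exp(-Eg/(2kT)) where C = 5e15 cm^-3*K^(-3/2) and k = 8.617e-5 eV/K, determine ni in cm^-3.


Step 1: Compute kT = 8.617e-5 * 330 = 0.0284361 eV
Step 2: Exponent = -Eg/(2kT) = -0.68/(2*0.0284361) = -11.95663
Step 3: T^(3/2) = 330^1.5 = 5994.75
Step 4: ni = 5e15 * 5994.75 * exp(-11.95663) = 1.92e+14 cm^-3

1.92e+14


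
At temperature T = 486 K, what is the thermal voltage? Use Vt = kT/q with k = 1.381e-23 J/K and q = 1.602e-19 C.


Step 1: kT = 1.381e-23 * 486 = 6.71166e-21 J
Step 2: Vt = kT/q = 6.71166e-21 / 1.602e-19
Step 3: Vt = 0.0419 V

0.0419


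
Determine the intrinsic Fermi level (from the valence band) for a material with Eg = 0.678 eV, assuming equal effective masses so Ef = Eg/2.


Step 1: For an intrinsic semiconductor, the Fermi level sits at midgap.
Step 2: Ef = Eg / 2 = 0.678 / 2 = 0.339 eV

0.339


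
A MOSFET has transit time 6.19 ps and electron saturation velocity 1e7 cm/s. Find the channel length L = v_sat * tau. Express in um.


Step 1: tau in seconds = 6.19 ps * 1e-12 = 6.1900e-12 s
Step 2: L = v_sat * tau = 1e7 * 6.1900e-12 = 6.1900e-05 cm
Step 3: L in um = 6.1900e-05 * 1e4 = 0.619 um

0.619


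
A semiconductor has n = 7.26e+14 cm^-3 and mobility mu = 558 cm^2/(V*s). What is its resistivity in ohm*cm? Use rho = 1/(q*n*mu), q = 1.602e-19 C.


Step 1: sigma = q * n * mu = 1.602e-19 * 7.26e+14 * 558 = 6.48983e-02 S/cm
Step 2: rho = 1 / sigma = 1 / 6.48983e-02 = 15.41 ohm*cm

15.41


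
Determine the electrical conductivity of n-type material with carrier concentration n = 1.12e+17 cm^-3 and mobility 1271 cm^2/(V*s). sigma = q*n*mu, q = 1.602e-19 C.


Step 1: sigma = q * n * mu
Step 2: sigma = 1.602e-19 * 1.12e+17 * 1271
Step 3: sigma = 2.280e+01 S/cm

2.280e+01


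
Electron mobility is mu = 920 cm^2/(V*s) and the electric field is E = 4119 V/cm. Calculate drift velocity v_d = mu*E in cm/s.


Step 1: v_d = mu * E
Step 2: v_d = 920 * 4119 = 3789480
Step 3: v_d = 3.79e+06 cm/s

3.79e+06


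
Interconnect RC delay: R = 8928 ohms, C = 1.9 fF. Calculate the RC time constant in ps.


Step 1: tau = R * C
Step 2: tau = 8928 * 1.9 fF = 8928 * 1.9e-15 F
Step 3: tau = 1.69632e-11 s = 16.9632 ps

16.9632


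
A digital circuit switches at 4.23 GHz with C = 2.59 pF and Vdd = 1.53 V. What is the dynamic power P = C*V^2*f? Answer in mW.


Step 1: V^2 = 1.53^2 = 2.3409 V^2
Step 2: P = C*V^2*f = 2.59e-12 F * 2.3409 * 4.23e9 Hz
Step 3: P = 2.564619813e-02 W
Step 4: P = 25.646 mW

25.646


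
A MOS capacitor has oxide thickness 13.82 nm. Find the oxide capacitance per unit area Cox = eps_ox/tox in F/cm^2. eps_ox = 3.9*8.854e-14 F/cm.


Step 1: eps_ox = 3.9 * 8.854e-14 = 3.45306e-13 F/cm
Step 2: tox in cm = 13.82 nm * 1e-7 = 1.3820e-06 cm
Step 3: Cox = 3.45306e-13 / 1.3820e-06 = 2.50e-07 F/cm^2

2.50e-07


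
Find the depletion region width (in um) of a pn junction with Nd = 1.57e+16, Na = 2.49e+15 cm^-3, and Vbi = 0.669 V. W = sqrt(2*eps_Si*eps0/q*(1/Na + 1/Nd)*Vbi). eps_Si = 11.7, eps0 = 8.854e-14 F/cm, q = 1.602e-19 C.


Step 1: 1/Na + 1/Nd = 1/2.49e+15 + 1/1.57e+16 = 4.65301e-16
Step 2: 2*eps*eps0/q = 2*11.7*8.854e-14/1.602e-19 = 1.293281e+07
Step 3: W^2 = 1.293281e+07 * 4.65301e-16 * 0.669 = 4.02581e-09
Step 4: W = sqrt(4.02581e-09) = 6.345e-05 cm = 0.6345 um

0.6345


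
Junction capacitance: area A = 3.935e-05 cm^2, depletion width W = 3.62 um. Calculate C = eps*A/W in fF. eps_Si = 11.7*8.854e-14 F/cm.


Step 1: eps_Si = 11.7 * 8.854e-14 = 1.035918e-12 F/cm
Step 2: W in cm = 3.62 * 1e-4 = 3.62e-04 cm
Step 3: C = 1.035918e-12 * 3.935e-05 / 3.62e-04 = 1.126060e-13 F
Step 4: C = 112.61 fF

112.61


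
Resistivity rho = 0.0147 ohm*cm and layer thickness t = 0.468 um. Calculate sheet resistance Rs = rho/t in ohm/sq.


Step 1: Convert thickness to cm: t = 0.468 um = 4.6800e-05 cm
Step 2: Rs = rho / t = 0.0147 / 4.6800e-05
Step 3: Rs = 314.1 ohm/sq

314.1


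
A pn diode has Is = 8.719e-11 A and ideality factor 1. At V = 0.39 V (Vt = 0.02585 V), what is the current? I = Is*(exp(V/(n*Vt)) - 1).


Step 1: V/(n*Vt) = 0.39/(1*0.02585) = 15.0870
Step 2: exp(15.0870) = 3.5662e+06
Step 3: I = 8.719e-11 * (3.5662e+06 - 1) = 3.11e-04 A

3.11e-04


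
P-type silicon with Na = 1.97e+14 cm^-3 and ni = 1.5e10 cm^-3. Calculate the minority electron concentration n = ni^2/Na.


Step 1: Majority hole concentration p ≈ Na = 1.97e+14 cm^-3
Step 2: n = ni^2 / Na = (1.5e10)^2 / 1.97e+14
Step 3: n = 1.14e+06 cm^-3

1.14e+06


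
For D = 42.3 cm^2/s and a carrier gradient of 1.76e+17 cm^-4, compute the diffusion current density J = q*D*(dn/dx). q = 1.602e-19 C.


Step 1: J = q * D * (dn/dx)
Step 2: J = 1.602e-19 * 42.3 * 1.76e+17
Step 3: J = 1.19e+00 A/cm^2

1.19e+00


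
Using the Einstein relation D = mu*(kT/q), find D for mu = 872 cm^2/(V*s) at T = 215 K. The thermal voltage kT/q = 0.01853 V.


Step 1: D = mu * (kT/q)
Step 2: D = 872 * 0.01853
Step 3: D = 16.16 cm^2/s

16.16


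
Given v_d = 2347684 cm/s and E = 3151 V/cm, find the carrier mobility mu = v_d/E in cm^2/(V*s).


Step 1: mu = v_d / E
Step 2: mu = 2347684 / 3151
Step 3: mu = 745.06 cm^2/(V*s)

745.06


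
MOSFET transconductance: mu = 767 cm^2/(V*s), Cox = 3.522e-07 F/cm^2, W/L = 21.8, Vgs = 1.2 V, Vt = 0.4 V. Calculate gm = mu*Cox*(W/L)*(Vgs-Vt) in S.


Step 1: Vov = Vgs - Vt = 1.2 - 0.4 = 0.8 V
Step 2: gm = mu * Cox * (W/L) * Vov
Step 3: gm = 767 * 3.522e-07 * 21.8 * 0.8 = 4.71e-03 S

4.71e-03


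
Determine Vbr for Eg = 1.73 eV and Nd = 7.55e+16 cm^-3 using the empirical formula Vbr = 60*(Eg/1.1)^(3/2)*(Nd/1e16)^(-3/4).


Step 1: Eg/1.1 = 1.73/1.1 = 1.572727
Step 2: (Eg/1.1)^1.5 = 1.572727^1.5 = 1.972332
Step 3: (Nd/1e16)^(-0.75) = (7.55)^(-0.75) = 0.219553
Step 4: Vbr = 60 * 1.972332 * 0.219553 = 26.0 V

26.0


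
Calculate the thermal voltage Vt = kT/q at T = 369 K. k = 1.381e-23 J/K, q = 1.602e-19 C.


Step 1: kT = 1.381e-23 * 369 = 5.09589e-21 J
Step 2: Vt = kT/q = 5.09589e-21 / 1.602e-19
Step 3: Vt = 0.03181 V

0.03181


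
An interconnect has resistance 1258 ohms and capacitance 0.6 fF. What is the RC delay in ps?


Step 1: tau = R * C
Step 2: tau = 1258 * 0.6 fF = 1258 * 6.0e-16 F
Step 3: tau = 7.548e-13 s = 0.7548 ps

0.7548


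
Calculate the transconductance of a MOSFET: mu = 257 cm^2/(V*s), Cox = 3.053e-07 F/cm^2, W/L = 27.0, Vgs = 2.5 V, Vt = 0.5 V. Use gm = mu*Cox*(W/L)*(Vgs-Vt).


Step 1: Vov = Vgs - Vt = 2.5 - 0.5 = 2.0 V
Step 2: gm = mu * Cox * (W/L) * Vov
Step 3: gm = 257 * 3.053e-07 * 27.0 * 2.0 = 4.24e-03 S

4.24e-03


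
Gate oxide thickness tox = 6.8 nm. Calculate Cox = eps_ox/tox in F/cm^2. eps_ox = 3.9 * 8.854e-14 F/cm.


Step 1: eps_ox = 3.9 * 8.854e-14 = 3.45306e-13 F/cm
Step 2: tox in cm = 6.8 nm * 1e-7 = 6.8000e-07 cm
Step 3: Cox = 3.45306e-13 / 6.8000e-07 = 5.08e-07 F/cm^2

5.08e-07


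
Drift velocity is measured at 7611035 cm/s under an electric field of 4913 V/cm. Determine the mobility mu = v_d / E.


Step 1: mu = v_d / E
Step 2: mu = 7611035 / 4913
Step 3: mu = 1549.16 cm^2/(V*s)

1549.16


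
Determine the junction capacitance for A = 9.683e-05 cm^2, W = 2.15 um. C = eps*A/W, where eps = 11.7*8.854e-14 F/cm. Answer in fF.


Step 1: eps_Si = 11.7 * 8.854e-14 = 1.035918e-12 F/cm
Step 2: W in cm = 2.15 * 1e-4 = 2.15e-04 cm
Step 3: C = 1.035918e-12 * 9.683e-05 / 2.15e-04 = 4.665486e-13 F
Step 4: C = 466.55 fF

466.55


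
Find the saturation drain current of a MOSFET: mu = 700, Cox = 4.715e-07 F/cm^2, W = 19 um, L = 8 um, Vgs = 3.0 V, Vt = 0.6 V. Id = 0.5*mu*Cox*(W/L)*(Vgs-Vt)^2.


Step 1: Overdrive voltage Vov = Vgs - Vt = 3.0 - 0.6 = 2.4 V
Step 2: W/L = 19/8 = 2.375
Step 3: Id = 0.5 * 700 * 4.715e-07 * 2.375 * 2.4^2
Step 4: Id = 2.26e-03 A

2.26e-03


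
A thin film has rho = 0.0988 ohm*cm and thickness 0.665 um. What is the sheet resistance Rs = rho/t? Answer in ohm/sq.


Step 1: Convert thickness to cm: t = 0.665 um = 6.6500e-05 cm
Step 2: Rs = rho / t = 0.0988 / 6.6500e-05
Step 3: Rs = 1485.7 ohm/sq

1485.7


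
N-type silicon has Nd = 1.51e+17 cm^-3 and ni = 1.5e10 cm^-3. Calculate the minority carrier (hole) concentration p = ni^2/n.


Step 1: Since Nd >> ni, n ≈ Nd = 1.51e+17 cm^-3
Step 2: p = ni^2 / n = (1.5e10)^2 / 1.51e+17
Step 3: p = 2.25e20 / 1.51e+17 = 1.49e+03 cm^-3

1.49e+03


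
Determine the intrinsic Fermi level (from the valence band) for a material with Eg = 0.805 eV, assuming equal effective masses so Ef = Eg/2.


Step 1: For an intrinsic semiconductor, the Fermi level sits at midgap.
Step 2: Ef = Eg / 2 = 0.805 / 2 = 0.4025 eV

0.4025


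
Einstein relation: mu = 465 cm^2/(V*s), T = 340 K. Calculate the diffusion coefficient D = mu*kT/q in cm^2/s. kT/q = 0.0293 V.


Step 1: D = mu * (kT/q)
Step 2: D = 465 * 0.0293
Step 3: D = 13.62 cm^2/s

13.62


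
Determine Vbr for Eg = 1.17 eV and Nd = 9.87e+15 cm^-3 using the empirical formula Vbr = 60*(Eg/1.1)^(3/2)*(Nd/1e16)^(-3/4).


Step 1: Eg/1.1 = 1.17/1.1 = 1.063636
Step 2: (Eg/1.1)^1.5 = 1.063636^1.5 = 1.096957
Step 3: (Nd/1e16)^(-0.75) = (0.987)^(-0.75) = 1.009862
Step 4: Vbr = 60 * 1.096957 * 1.009862 = 66.5 V

66.5


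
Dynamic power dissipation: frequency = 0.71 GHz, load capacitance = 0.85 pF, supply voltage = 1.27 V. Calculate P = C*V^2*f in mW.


Step 1: V^2 = 1.27^2 = 1.6129 V^2
Step 2: P = C*V^2*f = 0.85e-12 F * 1.6129 * 0.71e9 Hz
Step 3: P = 9.7338515e-04 W
Step 4: P = 0.973 mW

0.973


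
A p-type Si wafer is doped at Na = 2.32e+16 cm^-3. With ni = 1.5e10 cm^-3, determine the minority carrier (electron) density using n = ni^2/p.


Step 1: Majority hole concentration p ≈ Na = 2.32e+16 cm^-3
Step 2: n = ni^2 / Na = (1.5e10)^2 / 2.32e+16
Step 3: n = 9.70e+03 cm^-3

9.70e+03


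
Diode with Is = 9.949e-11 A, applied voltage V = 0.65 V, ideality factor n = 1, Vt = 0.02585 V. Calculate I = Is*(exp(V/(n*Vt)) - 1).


Step 1: V/(n*Vt) = 0.65/(1*0.02585) = 25.1451
Step 2: exp(25.1451) = 8.3249e+10
Step 3: I = 9.949e-11 * (8.3249e+10 - 1) = 8.28e+00 A

8.28e+00


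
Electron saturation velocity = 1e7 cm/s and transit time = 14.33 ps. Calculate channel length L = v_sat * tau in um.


Step 1: tau in seconds = 14.33 ps * 1e-12 = 1.4330e-11 s
Step 2: L = v_sat * tau = 1e7 * 1.4330e-11 = 1.4330e-04 cm
Step 3: L in um = 1.4330e-04 * 1e4 = 1.433 um

1.433


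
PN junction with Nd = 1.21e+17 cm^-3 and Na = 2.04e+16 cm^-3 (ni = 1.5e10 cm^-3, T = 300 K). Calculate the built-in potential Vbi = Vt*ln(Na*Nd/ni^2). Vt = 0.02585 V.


Step 1: Compute Na*Nd/ni^2 = 2.04e+16 * 1.21e+17 / (1.5e10)^2 = 1.0971e+13
Step 2: ln(1.0971e+13) = 30.0263
Step 3: Vbi = 0.02585 * 30.0263 = 0.776 V

0.776


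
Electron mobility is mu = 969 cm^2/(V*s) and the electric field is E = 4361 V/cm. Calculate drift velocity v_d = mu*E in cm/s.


Step 1: v_d = mu * E
Step 2: v_d = 969 * 4361 = 4225809
Step 3: v_d = 4.23e+06 cm/s

4.23e+06


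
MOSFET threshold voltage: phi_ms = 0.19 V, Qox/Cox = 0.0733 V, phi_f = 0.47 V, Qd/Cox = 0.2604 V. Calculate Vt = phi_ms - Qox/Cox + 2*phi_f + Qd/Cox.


Step 1: Vt = phi_ms - Qox/Cox + 2*phi_f + Qd/Cox
Step 2: Vt = 0.19 - 0.0733 + 2*0.47 + 0.2604
Step 3: Vt = 0.19 - 0.0733 + 0.94 + 0.2604
Step 4: Vt = 1.3171 V

1.3171


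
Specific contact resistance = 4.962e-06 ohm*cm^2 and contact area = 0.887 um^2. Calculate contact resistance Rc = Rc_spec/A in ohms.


Step 1: Convert area to cm^2: 0.887 um^2 = 8.8700e-09 cm^2
Step 2: Rc = Rc_spec / A = 4.962e-06 / 8.8700e-09
Step 3: Rc = 5.59e+02 ohms

5.59e+02


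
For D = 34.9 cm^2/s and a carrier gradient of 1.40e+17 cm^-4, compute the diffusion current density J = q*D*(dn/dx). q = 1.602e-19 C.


Step 1: J = q * D * (dn/dx)
Step 2: J = 1.602e-19 * 34.9 * 1.40e+17
Step 3: J = 7.83e-01 A/cm^2

7.83e-01


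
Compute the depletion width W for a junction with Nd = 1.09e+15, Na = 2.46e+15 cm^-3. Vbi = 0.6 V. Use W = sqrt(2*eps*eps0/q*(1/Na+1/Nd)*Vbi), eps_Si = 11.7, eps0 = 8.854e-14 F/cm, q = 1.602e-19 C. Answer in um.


Step 1: 1/Na + 1/Nd = 1/2.46e+15 + 1/1.09e+15 = 1.32394e-15
Step 2: 2*eps*eps0/q = 2*11.7*8.854e-14/1.602e-19 = 1.293281e+07
Step 3: W^2 = 1.293281e+07 * 1.32394e-15 * 0.6 = 1.02734e-08
Step 4: W = sqrt(1.02734e-08) = 1.014e-04 cm = 1.014 um

1.014


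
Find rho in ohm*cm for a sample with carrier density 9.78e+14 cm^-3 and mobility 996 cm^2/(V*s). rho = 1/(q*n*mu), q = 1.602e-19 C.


Step 1: sigma = q * n * mu = 1.602e-19 * 9.78e+14 * 996 = 1.56049e-01 S/cm
Step 2: rho = 1 / sigma = 1 / 1.56049e-01 = 6.408 ohm*cm

6.408


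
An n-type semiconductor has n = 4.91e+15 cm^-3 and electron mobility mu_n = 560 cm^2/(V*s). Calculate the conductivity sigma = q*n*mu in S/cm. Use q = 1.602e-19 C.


Step 1: sigma = q * n * mu
Step 2: sigma = 1.602e-19 * 4.91e+15 * 560
Step 3: sigma = 4.405e-01 S/cm

4.405e-01


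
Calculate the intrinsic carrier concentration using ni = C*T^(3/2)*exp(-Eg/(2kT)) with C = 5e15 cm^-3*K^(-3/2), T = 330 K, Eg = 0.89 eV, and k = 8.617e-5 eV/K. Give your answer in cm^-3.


Step 1: Compute kT = 8.617e-5 * 330 = 0.0284361 eV
Step 2: Exponent = -Eg/(2kT) = -0.89/(2*0.0284361) = -15.64912
Step 3: T^(3/2) = 330^1.5 = 5994.75
Step 4: ni = 5e15 * 5994.75 * exp(-15.64912) = 4.79e+12 cm^-3

4.79e+12


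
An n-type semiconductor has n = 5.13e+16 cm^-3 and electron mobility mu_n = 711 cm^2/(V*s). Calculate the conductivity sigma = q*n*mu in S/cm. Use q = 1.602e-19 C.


Step 1: sigma = q * n * mu
Step 2: sigma = 1.602e-19 * 5.13e+16 * 711
Step 3: sigma = 5.843e+00 S/cm

5.843e+00


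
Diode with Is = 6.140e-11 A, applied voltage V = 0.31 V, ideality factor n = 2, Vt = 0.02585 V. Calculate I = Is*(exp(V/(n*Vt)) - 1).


Step 1: V/(n*Vt) = 0.31/(2*0.02585) = 5.9961
Step 2: exp(5.9961) = 4.0186e+02
Step 3: I = 6.140e-11 * (4.0186e+02 - 1) = 2.46e-08 A

2.46e-08


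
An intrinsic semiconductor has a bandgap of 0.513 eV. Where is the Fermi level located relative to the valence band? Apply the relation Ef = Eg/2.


Step 1: For an intrinsic semiconductor, the Fermi level sits at midgap.
Step 2: Ef = Eg / 2 = 0.513 / 2 = 0.2565 eV

0.2565


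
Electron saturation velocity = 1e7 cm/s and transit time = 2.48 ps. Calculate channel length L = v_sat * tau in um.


Step 1: tau in seconds = 2.48 ps * 1e-12 = 2.4800e-12 s
Step 2: L = v_sat * tau = 1e7 * 2.4800e-12 = 2.4800e-05 cm
Step 3: L in um = 2.4800e-05 * 1e4 = 0.248 um

0.248


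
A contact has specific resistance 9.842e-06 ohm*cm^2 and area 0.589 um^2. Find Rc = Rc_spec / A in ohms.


Step 1: Convert area to cm^2: 0.589 um^2 = 5.8900e-09 cm^2
Step 2: Rc = Rc_spec / A = 9.842e-06 / 5.8900e-09
Step 3: Rc = 1.67e+03 ohms

1.67e+03


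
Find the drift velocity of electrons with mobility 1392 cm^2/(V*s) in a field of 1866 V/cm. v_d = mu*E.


Step 1: v_d = mu * E
Step 2: v_d = 1392 * 1866 = 2597472
Step 3: v_d = 2.60e+06 cm/s

2.60e+06


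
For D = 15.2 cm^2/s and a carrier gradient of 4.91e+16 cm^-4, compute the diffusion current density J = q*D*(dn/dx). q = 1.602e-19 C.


Step 1: J = q * D * (dn/dx)
Step 2: J = 1.602e-19 * 15.2 * 4.91e+16
Step 3: J = 1.20e-01 A/cm^2

1.20e-01


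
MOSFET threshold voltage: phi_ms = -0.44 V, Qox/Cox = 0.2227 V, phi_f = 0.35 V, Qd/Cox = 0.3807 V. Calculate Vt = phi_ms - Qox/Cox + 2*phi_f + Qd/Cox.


Step 1: Vt = phi_ms - Qox/Cox + 2*phi_f + Qd/Cox
Step 2: Vt = -0.44 - 0.2227 + 2*0.35 + 0.3807
Step 3: Vt = -0.44 - 0.2227 + 0.7 + 0.3807
Step 4: Vt = 0.418 V

0.418


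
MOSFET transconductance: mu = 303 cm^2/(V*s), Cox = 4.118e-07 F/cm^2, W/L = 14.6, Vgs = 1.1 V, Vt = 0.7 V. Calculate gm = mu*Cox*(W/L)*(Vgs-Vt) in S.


Step 1: Vov = Vgs - Vt = 1.1 - 0.7 = 0.4 V
Step 2: gm = mu * Cox * (W/L) * Vov
Step 3: gm = 303 * 4.118e-07 * 14.6 * 0.4 = 7.29e-04 S

7.29e-04


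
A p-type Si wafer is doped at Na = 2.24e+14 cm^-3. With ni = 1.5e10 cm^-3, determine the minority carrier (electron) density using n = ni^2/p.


Step 1: Majority hole concentration p ≈ Na = 2.24e+14 cm^-3
Step 2: n = ni^2 / Na = (1.5e10)^2 / 2.24e+14
Step 3: n = 1.00e+06 cm^-3

1.00e+06


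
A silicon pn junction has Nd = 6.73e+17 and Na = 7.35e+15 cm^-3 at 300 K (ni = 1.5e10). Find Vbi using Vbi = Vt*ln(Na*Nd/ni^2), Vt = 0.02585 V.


Step 1: Compute Na*Nd/ni^2 = 7.35e+15 * 6.73e+17 / (1.5e10)^2 = 2.1985e+13
Step 2: ln(2.1985e+13) = 30.7214
Step 3: Vbi = 0.02585 * 30.7214 = 0.794 V

0.794


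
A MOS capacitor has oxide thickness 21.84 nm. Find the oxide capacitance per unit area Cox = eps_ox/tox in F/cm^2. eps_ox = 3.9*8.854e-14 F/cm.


Step 1: eps_ox = 3.9 * 8.854e-14 = 3.45306e-13 F/cm
Step 2: tox in cm = 21.84 nm * 1e-7 = 2.1840e-06 cm
Step 3: Cox = 3.45306e-13 / 2.1840e-06 = 1.58e-07 F/cm^2

1.58e-07


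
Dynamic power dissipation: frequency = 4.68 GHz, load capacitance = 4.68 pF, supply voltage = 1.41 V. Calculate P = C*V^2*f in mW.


Step 1: V^2 = 1.41^2 = 1.9881 V^2
Step 2: P = C*V^2*f = 4.68e-12 F * 1.9881 * 4.68e9 Hz
Step 3: P = 4.354416144e-02 W
Step 4: P = 43.544 mW

43.544


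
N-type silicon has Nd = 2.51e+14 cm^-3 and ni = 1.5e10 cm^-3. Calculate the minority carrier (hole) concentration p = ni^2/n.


Step 1: Since Nd >> ni, n ≈ Nd = 2.51e+14 cm^-3
Step 2: p = ni^2 / n = (1.5e10)^2 / 2.51e+14
Step 3: p = 2.25e20 / 2.51e+14 = 8.96e+05 cm^-3

8.96e+05


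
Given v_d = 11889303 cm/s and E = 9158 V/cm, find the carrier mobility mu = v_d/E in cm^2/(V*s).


Step 1: mu = v_d / E
Step 2: mu = 11889303 / 9158
Step 3: mu = 1298.24 cm^2/(V*s)

1298.24


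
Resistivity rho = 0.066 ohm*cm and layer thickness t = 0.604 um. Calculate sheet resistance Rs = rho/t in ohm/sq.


Step 1: Convert thickness to cm: t = 0.604 um = 6.0400e-05 cm
Step 2: Rs = rho / t = 0.066 / 6.0400e-05
Step 3: Rs = 1092.7 ohm/sq

1092.7


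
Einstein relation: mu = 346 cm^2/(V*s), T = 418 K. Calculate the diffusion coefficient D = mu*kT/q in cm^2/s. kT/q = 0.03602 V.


Step 1: D = mu * (kT/q)
Step 2: D = 346 * 0.03602
Step 3: D = 12.46 cm^2/s

12.46


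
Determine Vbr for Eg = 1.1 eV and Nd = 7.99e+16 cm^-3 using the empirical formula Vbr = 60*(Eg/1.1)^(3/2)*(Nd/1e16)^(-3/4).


Step 1: Eg/1.1 = 1.1/1.1 = 1.000000
Step 2: (Eg/1.1)^1.5 = 1.000000^1.5 = 1.000000
Step 3: (Nd/1e16)^(-0.75) = (7.99)^(-0.75) = 0.210421
Step 4: Vbr = 60 * 1.000000 * 0.210421 = 12.6 V

12.6


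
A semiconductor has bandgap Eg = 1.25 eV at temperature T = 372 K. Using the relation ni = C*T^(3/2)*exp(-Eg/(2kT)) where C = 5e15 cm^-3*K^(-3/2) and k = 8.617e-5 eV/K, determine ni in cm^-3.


Step 1: Compute kT = 8.617e-5 * 372 = 0.03205524 eV
Step 2: Exponent = -Eg/(2kT) = -1.25/(2*0.03205524) = -19.49759
Step 3: T^(3/2) = 372^1.5 = 7174.88
Step 4: ni = 5e15 * 7174.88 * exp(-19.49759) = 1.22e+11 cm^-3

1.22e+11


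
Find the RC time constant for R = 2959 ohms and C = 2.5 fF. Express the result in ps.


Step 1: tau = R * C
Step 2: tau = 2959 * 2.5 fF = 2959 * 2.5e-15 F
Step 3: tau = 7.3975e-12 s = 7.3975 ps

7.3975


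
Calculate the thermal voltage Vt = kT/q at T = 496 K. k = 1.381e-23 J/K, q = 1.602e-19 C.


Step 1: kT = 1.381e-23 * 496 = 6.84976e-21 J
Step 2: Vt = kT/q = 6.84976e-21 / 1.602e-19
Step 3: Vt = 0.04276 V

0.04276


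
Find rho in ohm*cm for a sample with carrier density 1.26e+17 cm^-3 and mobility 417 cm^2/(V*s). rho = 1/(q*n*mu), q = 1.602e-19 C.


Step 1: sigma = q * n * mu = 1.602e-19 * 1.26e+17 * 417 = 8.41723e+00 S/cm
Step 2: rho = 1 / sigma = 1 / 8.41723e+00 = 0.1188 ohm*cm

0.1188


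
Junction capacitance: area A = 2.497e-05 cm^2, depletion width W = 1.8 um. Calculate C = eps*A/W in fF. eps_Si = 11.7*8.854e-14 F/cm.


Step 1: eps_Si = 11.7 * 8.854e-14 = 1.035918e-12 F/cm
Step 2: W in cm = 1.8 * 1e-4 = 1.80e-04 cm
Step 3: C = 1.035918e-12 * 2.497e-05 / 1.80e-04 = 1.437048e-13 F
Step 4: C = 143.7 fF

143.7


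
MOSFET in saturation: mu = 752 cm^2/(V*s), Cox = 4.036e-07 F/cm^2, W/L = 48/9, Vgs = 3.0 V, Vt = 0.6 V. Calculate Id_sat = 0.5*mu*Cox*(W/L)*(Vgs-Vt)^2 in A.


Step 1: Overdrive voltage Vov = Vgs - Vt = 3.0 - 0.6 = 2.4 V
Step 2: W/L = 48/9 = 5.33333
Step 3: Id = 0.5 * 752 * 4.036e-07 * 5.33333 * 2.4^2
Step 4: Id = 4.66e-03 A

4.66e-03


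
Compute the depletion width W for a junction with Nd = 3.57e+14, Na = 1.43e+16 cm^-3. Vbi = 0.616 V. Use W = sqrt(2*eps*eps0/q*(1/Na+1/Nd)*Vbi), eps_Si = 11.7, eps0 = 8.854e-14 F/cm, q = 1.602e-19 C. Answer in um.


Step 1: 1/Na + 1/Nd = 1/1.43e+16 + 1/3.57e+14 = 2.87105e-15
Step 2: 2*eps*eps0/q = 2*11.7*8.854e-14/1.602e-19 = 1.293281e+07
Step 3: W^2 = 1.293281e+07 * 2.87105e-15 * 0.616 = 2.28725e-08
Step 4: W = sqrt(2.28725e-08) = 1.512e-04 cm = 1.512 um

1.512


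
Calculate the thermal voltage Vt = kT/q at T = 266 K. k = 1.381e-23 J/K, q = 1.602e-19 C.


Step 1: kT = 1.381e-23 * 266 = 3.67346e-21 J
Step 2: Vt = kT/q = 3.67346e-21 / 1.602e-19
Step 3: Vt = 0.02293 V

0.02293


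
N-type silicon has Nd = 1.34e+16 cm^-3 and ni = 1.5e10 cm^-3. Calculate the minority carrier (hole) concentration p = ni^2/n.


Step 1: Since Nd >> ni, n ≈ Nd = 1.34e+16 cm^-3
Step 2: p = ni^2 / n = (1.5e10)^2 / 1.34e+16
Step 3: p = 2.25e20 / 1.34e+16 = 1.68e+04 cm^-3

1.68e+04


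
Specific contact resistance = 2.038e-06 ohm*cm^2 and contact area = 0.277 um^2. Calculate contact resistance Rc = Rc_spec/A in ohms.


Step 1: Convert area to cm^2: 0.277 um^2 = 2.7700e-09 cm^2
Step 2: Rc = Rc_spec / A = 2.038e-06 / 2.7700e-09
Step 3: Rc = 7.36e+02 ohms

7.36e+02


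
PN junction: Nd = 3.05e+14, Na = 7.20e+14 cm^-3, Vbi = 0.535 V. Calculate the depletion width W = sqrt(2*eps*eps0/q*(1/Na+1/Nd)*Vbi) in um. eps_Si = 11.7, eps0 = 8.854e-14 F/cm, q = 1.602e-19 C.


Step 1: 1/Na + 1/Nd = 1/7.20e+14 + 1/3.05e+14 = 4.66758e-15
Step 2: 2*eps*eps0/q = 2*11.7*8.854e-14/1.602e-19 = 1.293281e+07
Step 3: W^2 = 1.293281e+07 * 4.66758e-15 * 0.535 = 3.22952e-08
Step 4: W = sqrt(3.22952e-08) = 1.797e-04 cm = 1.797 um

1.797


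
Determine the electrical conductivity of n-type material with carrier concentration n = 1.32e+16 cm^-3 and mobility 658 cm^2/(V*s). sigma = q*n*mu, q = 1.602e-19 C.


Step 1: sigma = q * n * mu
Step 2: sigma = 1.602e-19 * 1.32e+16 * 658
Step 3: sigma = 1.391e+00 S/cm

1.391e+00


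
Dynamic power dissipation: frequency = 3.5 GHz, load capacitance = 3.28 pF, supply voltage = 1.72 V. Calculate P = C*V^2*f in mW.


Step 1: V^2 = 1.72^2 = 2.9584 V^2
Step 2: P = C*V^2*f = 3.28e-12 F * 2.9584 * 3.5e9 Hz
Step 3: P = 3.3962432e-02 W
Step 4: P = 33.962 mW

33.962


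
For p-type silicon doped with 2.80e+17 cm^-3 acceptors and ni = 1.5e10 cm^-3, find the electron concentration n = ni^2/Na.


Step 1: Majority hole concentration p ≈ Na = 2.80e+17 cm^-3
Step 2: n = ni^2 / Na = (1.5e10)^2 / 2.80e+17
Step 3: n = 8.04e+02 cm^-3

8.04e+02


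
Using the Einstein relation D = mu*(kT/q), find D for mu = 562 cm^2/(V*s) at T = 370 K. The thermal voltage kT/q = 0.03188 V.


Step 1: D = mu * (kT/q)
Step 2: D = 562 * 0.03188
Step 3: D = 17.92 cm^2/s

17.92


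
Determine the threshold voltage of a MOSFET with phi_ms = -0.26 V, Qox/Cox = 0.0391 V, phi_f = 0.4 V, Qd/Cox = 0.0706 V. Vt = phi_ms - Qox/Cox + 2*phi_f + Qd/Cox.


Step 1: Vt = phi_ms - Qox/Cox + 2*phi_f + Qd/Cox
Step 2: Vt = -0.26 - 0.0391 + 2*0.4 + 0.0706
Step 3: Vt = -0.26 - 0.0391 + 0.8 + 0.0706
Step 4: Vt = 0.5715 V

0.5715


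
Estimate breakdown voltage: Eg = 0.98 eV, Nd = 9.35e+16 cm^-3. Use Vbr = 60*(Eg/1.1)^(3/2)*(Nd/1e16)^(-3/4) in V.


Step 1: Eg/1.1 = 0.98/1.1 = 0.890909
Step 2: (Eg/1.1)^1.5 = 0.890909^1.5 = 0.840911
Step 3: (Nd/1e16)^(-0.75) = (9.35)^(-0.75) = 0.187021
Step 4: Vbr = 60 * 0.840911 * 0.187021 = 9.4 V

9.4


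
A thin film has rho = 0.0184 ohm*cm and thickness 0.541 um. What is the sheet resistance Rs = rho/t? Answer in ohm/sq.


Step 1: Convert thickness to cm: t = 0.541 um = 5.4100e-05 cm
Step 2: Rs = rho / t = 0.0184 / 5.4100e-05
Step 3: Rs = 340.1 ohm/sq

340.1


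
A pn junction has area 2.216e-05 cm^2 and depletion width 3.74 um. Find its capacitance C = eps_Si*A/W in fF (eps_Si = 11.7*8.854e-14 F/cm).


Step 1: eps_Si = 11.7 * 8.854e-14 = 1.035918e-12 F/cm
Step 2: W in cm = 3.74 * 1e-4 = 3.74e-04 cm
Step 3: C = 1.035918e-12 * 2.216e-05 / 3.74e-04 = 6.137953e-14 F
Step 4: C = 61.38 fF

61.38


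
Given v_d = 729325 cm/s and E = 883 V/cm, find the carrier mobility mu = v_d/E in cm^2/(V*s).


Step 1: mu = v_d / E
Step 2: mu = 729325 / 883
Step 3: mu = 825.96 cm^2/(V*s)

825.96


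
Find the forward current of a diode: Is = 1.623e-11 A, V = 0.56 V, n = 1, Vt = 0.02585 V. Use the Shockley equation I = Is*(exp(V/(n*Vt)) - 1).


Step 1: V/(n*Vt) = 0.56/(1*0.02585) = 21.6634
Step 2: exp(21.6634) = 2.5603e+09
Step 3: I = 1.623e-11 * (2.5603e+09 - 1) = 4.16e-02 A

4.16e-02


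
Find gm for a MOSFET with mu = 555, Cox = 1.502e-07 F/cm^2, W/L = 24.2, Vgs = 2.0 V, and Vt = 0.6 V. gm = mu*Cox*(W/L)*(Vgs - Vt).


Step 1: Vov = Vgs - Vt = 2.0 - 0.6 = 1.4 V
Step 2: gm = mu * Cox * (W/L) * Vov
Step 3: gm = 555 * 1.502e-07 * 24.2 * 1.4 = 2.82e-03 S

2.82e-03


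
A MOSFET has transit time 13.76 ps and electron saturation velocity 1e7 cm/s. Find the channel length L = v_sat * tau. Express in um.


Step 1: tau in seconds = 13.76 ps * 1e-12 = 1.3760e-11 s
Step 2: L = v_sat * tau = 1e7 * 1.3760e-11 = 1.3760e-04 cm
Step 3: L in um = 1.3760e-04 * 1e4 = 1.376 um

1.376


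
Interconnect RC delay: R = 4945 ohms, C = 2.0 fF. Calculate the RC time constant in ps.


Step 1: tau = R * C
Step 2: tau = 4945 * 2.0 fF = 4945 * 2.0e-15 F
Step 3: tau = 9.89e-12 s = 9.89 ps

9.89


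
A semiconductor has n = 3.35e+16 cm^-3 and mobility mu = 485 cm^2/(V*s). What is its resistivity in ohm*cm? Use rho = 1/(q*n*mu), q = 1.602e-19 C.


Step 1: sigma = q * n * mu = 1.602e-19 * 3.35e+16 * 485 = 2.60285e+00 S/cm
Step 2: rho = 1 / sigma = 1 / 2.60285e+00 = 0.3842 ohm*cm

0.3842


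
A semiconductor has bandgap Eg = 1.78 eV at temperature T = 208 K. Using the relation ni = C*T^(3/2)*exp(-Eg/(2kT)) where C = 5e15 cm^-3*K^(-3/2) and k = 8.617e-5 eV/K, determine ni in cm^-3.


Step 1: Compute kT = 8.617e-5 * 208 = 0.01792336 eV
Step 2: Exponent = -Eg/(2kT) = -1.78/(2*0.01792336) = -49.65587
Step 3: T^(3/2) = 208^1.5 = 2999.82
Step 4: ni = 5e15 * 2999.82 * exp(-49.65587) = 4.08e-03 cm^-3

4.08e-03


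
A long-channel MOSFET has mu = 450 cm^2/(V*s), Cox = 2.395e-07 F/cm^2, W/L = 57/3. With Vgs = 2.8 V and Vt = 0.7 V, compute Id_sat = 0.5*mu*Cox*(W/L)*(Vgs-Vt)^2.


Step 1: Overdrive voltage Vov = Vgs - Vt = 2.8 - 0.7 = 2.1 V
Step 2: W/L = 57/3 = 19
Step 3: Id = 0.5 * 450 * 2.395e-07 * 19 * 2.1^2
Step 4: Id = 4.52e-03 A

4.52e-03


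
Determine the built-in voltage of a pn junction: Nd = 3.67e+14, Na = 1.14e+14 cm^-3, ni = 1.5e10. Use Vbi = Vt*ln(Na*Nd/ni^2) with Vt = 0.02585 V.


Step 1: Compute Na*Nd/ni^2 = 1.14e+14 * 3.67e+14 / (1.5e10)^2 = 1.8595e+08
Step 2: ln(1.8595e+08) = 19.0410
Step 3: Vbi = 0.02585 * 19.0410 = 0.492 V

0.492


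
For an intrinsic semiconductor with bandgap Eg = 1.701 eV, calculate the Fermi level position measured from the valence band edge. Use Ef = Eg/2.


Step 1: For an intrinsic semiconductor, the Fermi level sits at midgap.
Step 2: Ef = Eg / 2 = 1.701 / 2 = 0.8505 eV

0.8505


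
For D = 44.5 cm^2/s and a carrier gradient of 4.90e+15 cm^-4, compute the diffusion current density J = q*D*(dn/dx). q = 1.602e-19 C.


Step 1: J = q * D * (dn/dx)
Step 2: J = 1.602e-19 * 44.5 * 4.90e+15
Step 3: J = 3.49e-02 A/cm^2

3.49e-02


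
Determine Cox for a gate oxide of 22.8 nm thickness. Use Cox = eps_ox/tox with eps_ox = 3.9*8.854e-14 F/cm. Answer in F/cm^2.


Step 1: eps_ox = 3.9 * 8.854e-14 = 3.45306e-13 F/cm
Step 2: tox in cm = 22.8 nm * 1e-7 = 2.2800e-06 cm
Step 3: Cox = 3.45306e-13 / 2.2800e-06 = 1.51e-07 F/cm^2

1.51e-07


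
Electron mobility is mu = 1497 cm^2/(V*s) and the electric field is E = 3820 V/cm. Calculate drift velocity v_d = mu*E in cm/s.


Step 1: v_d = mu * E
Step 2: v_d = 1497 * 3820 = 5718540
Step 3: v_d = 5.72e+06 cm/s

5.72e+06


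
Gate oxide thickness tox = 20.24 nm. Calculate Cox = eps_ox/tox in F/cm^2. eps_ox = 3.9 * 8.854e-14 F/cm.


Step 1: eps_ox = 3.9 * 8.854e-14 = 3.45306e-13 F/cm
Step 2: tox in cm = 20.24 nm * 1e-7 = 2.0240e-06 cm
Step 3: Cox = 3.45306e-13 / 2.0240e-06 = 1.71e-07 F/cm^2

1.71e-07


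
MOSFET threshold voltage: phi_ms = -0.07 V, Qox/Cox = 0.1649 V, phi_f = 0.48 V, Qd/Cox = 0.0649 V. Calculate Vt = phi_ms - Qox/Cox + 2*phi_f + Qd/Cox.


Step 1: Vt = phi_ms - Qox/Cox + 2*phi_f + Qd/Cox
Step 2: Vt = -0.07 - 0.1649 + 2*0.48 + 0.0649
Step 3: Vt = -0.07 - 0.1649 + 0.96 + 0.0649
Step 4: Vt = 0.79 V

0.79


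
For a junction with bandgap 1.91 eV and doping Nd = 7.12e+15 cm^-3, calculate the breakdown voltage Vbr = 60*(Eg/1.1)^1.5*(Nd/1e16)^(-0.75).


Step 1: Eg/1.1 = 1.91/1.1 = 1.736364
Step 2: (Eg/1.1)^1.5 = 1.736364^1.5 = 2.288027
Step 3: (Nd/1e16)^(-0.75) = (0.712)^(-0.75) = 1.290149
Step 4: Vbr = 60 * 2.288027 * 1.290149 = 177.1 V

177.1


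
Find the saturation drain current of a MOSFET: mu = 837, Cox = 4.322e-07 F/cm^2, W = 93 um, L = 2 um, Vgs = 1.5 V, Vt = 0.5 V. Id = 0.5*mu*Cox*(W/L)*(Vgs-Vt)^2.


Step 1: Overdrive voltage Vov = Vgs - Vt = 1.5 - 0.5 = 1.0 V
Step 2: W/L = 93/2 = 46.5
Step 3: Id = 0.5 * 837 * 4.322e-07 * 46.5 * 1.0^2
Step 4: Id = 8.41e-03 A

8.41e-03


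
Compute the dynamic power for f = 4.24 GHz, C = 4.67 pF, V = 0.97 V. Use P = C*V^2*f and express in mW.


Step 1: V^2 = 0.97^2 = 0.9409 V^2
Step 2: P = C*V^2*f = 4.67e-12 F * 0.9409 * 4.24e9 Hz
Step 3: P = 1.863057272e-02 W
Step 4: P = 18.631 mW

18.631


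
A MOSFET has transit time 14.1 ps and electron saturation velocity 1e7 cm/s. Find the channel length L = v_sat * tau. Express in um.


Step 1: tau in seconds = 14.1 ps * 1e-12 = 1.4100e-11 s
Step 2: L = v_sat * tau = 1e7 * 1.4100e-11 = 1.4100e-04 cm
Step 3: L in um = 1.4100e-04 * 1e4 = 1.41 um

1.41


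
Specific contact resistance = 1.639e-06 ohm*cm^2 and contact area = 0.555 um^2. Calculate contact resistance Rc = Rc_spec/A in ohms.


Step 1: Convert area to cm^2: 0.555 um^2 = 5.5500e-09 cm^2
Step 2: Rc = Rc_spec / A = 1.639e-06 / 5.5500e-09
Step 3: Rc = 2.95e+02 ohms

2.95e+02


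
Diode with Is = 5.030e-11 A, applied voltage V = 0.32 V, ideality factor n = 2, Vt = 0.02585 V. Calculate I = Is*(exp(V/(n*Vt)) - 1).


Step 1: V/(n*Vt) = 0.32/(2*0.02585) = 6.1896
Step 2: exp(6.1896) = 4.8765e+02
Step 3: I = 5.030e-11 * (4.8765e+02 - 1) = 2.45e-08 A

2.45e-08


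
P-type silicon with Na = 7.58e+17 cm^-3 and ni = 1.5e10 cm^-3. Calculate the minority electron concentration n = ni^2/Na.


Step 1: Majority hole concentration p ≈ Na = 7.58e+17 cm^-3
Step 2: n = ni^2 / Na = (1.5e10)^2 / 7.58e+17
Step 3: n = 2.97e+02 cm^-3

2.97e+02


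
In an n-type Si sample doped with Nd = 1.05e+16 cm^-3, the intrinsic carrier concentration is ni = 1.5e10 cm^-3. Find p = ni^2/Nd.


Step 1: Since Nd >> ni, n ≈ Nd = 1.05e+16 cm^-3
Step 2: p = ni^2 / n = (1.5e10)^2 / 1.05e+16
Step 3: p = 2.25e20 / 1.05e+16 = 2.14e+04 cm^-3

2.14e+04


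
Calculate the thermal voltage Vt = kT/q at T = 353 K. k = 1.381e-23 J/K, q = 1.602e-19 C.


Step 1: kT = 1.381e-23 * 353 = 4.87493e-21 J
Step 2: Vt = kT/q = 4.87493e-21 / 1.602e-19
Step 3: Vt = 0.03043 V

0.03043


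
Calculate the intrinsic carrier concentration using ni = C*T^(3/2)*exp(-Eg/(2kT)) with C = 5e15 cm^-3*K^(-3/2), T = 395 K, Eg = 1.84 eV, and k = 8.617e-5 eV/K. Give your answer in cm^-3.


Step 1: Compute kT = 8.617e-5 * 395 = 0.03403715 eV
Step 2: Exponent = -Eg/(2kT) = -1.84/(2*0.03403715) = -27.02929
Step 3: T^(3/2) = 395^1.5 = 7850.47
Step 4: ni = 5e15 * 7850.47 * exp(-27.02929) = 7.16e+07 cm^-3

7.16e+07


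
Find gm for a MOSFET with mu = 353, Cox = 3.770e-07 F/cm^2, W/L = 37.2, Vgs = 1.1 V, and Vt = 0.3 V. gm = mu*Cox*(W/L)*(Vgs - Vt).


Step 1: Vov = Vgs - Vt = 1.1 - 0.3 = 0.8 V
Step 2: gm = mu * Cox * (W/L) * Vov
Step 3: gm = 353 * 3.770e-07 * 37.2 * 0.8 = 3.96e-03 S

3.96e-03


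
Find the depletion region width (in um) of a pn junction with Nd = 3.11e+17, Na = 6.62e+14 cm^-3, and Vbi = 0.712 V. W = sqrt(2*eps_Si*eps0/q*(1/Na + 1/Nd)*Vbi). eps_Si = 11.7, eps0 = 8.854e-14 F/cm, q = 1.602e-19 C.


Step 1: 1/Na + 1/Nd = 1/6.62e+14 + 1/3.11e+17 = 1.51379e-15
Step 2: 2*eps*eps0/q = 2*11.7*8.854e-14/1.602e-19 = 1.293281e+07
Step 3: W^2 = 1.293281e+07 * 1.51379e-15 * 0.712 = 1.39392e-08
Step 4: W = sqrt(1.39392e-08) = 1.181e-04 cm = 1.181 um

1.181


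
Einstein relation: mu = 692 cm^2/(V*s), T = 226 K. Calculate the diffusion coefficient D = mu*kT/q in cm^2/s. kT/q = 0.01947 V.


Step 1: D = mu * (kT/q)
Step 2: D = 692 * 0.01947
Step 3: D = 13.47 cm^2/s

13.47


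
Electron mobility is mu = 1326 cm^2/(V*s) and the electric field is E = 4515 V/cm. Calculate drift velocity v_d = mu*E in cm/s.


Step 1: v_d = mu * E
Step 2: v_d = 1326 * 4515 = 5986890
Step 3: v_d = 5.99e+06 cm/s

5.99e+06


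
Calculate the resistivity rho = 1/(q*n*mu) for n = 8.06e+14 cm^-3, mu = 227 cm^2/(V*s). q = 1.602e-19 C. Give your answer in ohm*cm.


Step 1: sigma = q * n * mu = 1.602e-19 * 8.06e+14 * 227 = 2.93105e-02 S/cm
Step 2: rho = 1 / sigma = 1 / 2.93105e-02 = 34.12 ohm*cm

34.12


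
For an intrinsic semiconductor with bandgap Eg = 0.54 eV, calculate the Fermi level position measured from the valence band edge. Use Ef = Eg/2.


Step 1: For an intrinsic semiconductor, the Fermi level sits at midgap.
Step 2: Ef = Eg / 2 = 0.54 / 2 = 0.27 eV

0.27


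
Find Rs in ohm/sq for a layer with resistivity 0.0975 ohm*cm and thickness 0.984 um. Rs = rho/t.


Step 1: Convert thickness to cm: t = 0.984 um = 9.8400e-05 cm
Step 2: Rs = rho / t = 0.0975 / 9.8400e-05
Step 3: Rs = 990.9 ohm/sq

990.9


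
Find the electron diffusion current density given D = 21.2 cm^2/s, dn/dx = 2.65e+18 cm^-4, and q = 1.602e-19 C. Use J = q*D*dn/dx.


Step 1: J = q * D * (dn/dx)
Step 2: J = 1.602e-19 * 21.2 * 2.65e+18
Step 3: J = 9.00e+00 A/cm^2

9.00e+00


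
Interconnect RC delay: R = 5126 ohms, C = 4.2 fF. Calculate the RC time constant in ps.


Step 1: tau = R * C
Step 2: tau = 5126 * 4.2 fF = 5126 * 4.2e-15 F
Step 3: tau = 2.15292e-11 s = 21.5292 ps

21.5292


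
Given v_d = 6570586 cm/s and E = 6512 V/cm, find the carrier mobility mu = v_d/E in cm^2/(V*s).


Step 1: mu = v_d / E
Step 2: mu = 6570586 / 6512
Step 3: mu = 1009.0 cm^2/(V*s)

1009.0
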